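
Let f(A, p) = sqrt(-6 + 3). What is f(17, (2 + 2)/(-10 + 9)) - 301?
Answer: -301 + I*sqrt(3) ≈ -301.0 + 1.732*I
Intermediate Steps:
f(A, p) = I*sqrt(3) (f(A, p) = sqrt(-3) = I*sqrt(3))
f(17, (2 + 2)/(-10 + 9)) - 301 = I*sqrt(3) - 301 = -301 + I*sqrt(3)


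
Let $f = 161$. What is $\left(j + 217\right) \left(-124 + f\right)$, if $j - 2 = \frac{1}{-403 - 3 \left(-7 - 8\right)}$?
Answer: $\frac{2900837}{358} \approx 8102.9$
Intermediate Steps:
$j = \frac{715}{358}$ ($j = 2 + \frac{1}{-403 - 3 \left(-7 - 8\right)} = 2 + \frac{1}{-403 - -45} = 2 + \frac{1}{-403 + 45} = 2 + \frac{1}{-358} = 2 - \frac{1}{358} = \frac{715}{358} \approx 1.9972$)
$\left(j + 217\right) \left(-124 + f\right) = \left(\frac{715}{358} + 217\right) \left(-124 + 161\right) = \frac{78401}{358} \cdot 37 = \frac{2900837}{358}$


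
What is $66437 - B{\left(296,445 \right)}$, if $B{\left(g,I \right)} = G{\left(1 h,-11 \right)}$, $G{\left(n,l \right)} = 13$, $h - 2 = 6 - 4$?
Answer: $66424$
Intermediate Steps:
$h = 4$ ($h = 2 + \left(6 - 4\right) = 2 + 2 = 4$)
$B{\left(g,I \right)} = 13$
$66437 - B{\left(296,445 \right)} = 66437 - 13 = 66424$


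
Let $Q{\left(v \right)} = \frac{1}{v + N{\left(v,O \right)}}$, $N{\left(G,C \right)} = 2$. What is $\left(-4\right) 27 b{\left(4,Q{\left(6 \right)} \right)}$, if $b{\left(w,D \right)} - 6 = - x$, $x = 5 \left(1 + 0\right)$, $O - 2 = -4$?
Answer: $-108$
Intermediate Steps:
$O = -2$ ($O = 2 - 4 = -2$)
$x = 5$ ($x = 5 \cdot 1 = 5$)
$Q{\left(v \right)} = \frac{1}{2 + v}$ ($Q{\left(v \right)} = \frac{1}{v + 2} = \frac{1}{2 + v}$)
$b{\left(w,D \right)} = 1$ ($b{\left(w,D \right)} = 6 - 5 = 1$)
$\left(-4\right) 27 b{\left(4,Q{\left(6 \right)} \right)} = \left(-4\right) 27 \cdot 1 = \left(-108\right) 1 = -108$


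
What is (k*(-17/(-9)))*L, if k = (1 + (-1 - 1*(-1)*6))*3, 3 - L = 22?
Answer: -646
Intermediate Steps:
L = -19 (L = 3 - 1*22 = 3 - 22 = -19)
k = 18 (k = (1 + (-1 - (-1)*6))*3 = (1 + (-1 - 1*(-6)))*3 = (1 + (-1 + 6))*3 = (1 + 5)*3 = 6*3 = 18)
(k*(-17/(-9)))*L = (18*(-17/(-9)))*(-19) = (18*(-17*(-1/9)))*(-19) = (18*(17/9))*(-19) = 34*(-19) = -646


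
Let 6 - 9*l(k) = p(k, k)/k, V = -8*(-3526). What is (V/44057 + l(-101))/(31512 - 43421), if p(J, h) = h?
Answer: -474157/4722073317 ≈ -0.00010041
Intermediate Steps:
V = 28208
l(k) = 5/9 (l(k) = 2/3 - k/(9*k) = 2/3 - 1/9*1 = 2/3 - 1/9 = 5/9)
(V/44057 + l(-101))/(31512 - 43421) = (28208/44057 + 5/9)/(31512 - 43421) = (28208*(1/44057) + 5/9)/(-11909) = (28208/44057 + 5/9)*(-1/11909) = (474157/396513)*(-1/11909) = -474157/4722073317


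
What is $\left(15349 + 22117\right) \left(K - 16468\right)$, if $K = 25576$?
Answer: $341240328$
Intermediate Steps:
$\left(15349 + 22117\right) \left(K - 16468\right) = \left(15349 + 22117\right) \left(25576 - 16468\right) = 37466 \cdot 9108 = 341240328$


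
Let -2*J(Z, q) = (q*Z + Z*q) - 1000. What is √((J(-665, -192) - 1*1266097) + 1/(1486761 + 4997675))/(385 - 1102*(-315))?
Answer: I*√14646096558199299039/1126719388270 ≈ 0.0033966*I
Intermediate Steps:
J(Z, q) = 500 - Z*q (J(Z, q) = -((q*Z + Z*q) - 1000)/2 = -((Z*q + Z*q) - 1000)/2 = -(2*Z*q - 1000)/2 = -(-1000 + 2*Z*q)/2 = 500 - Z*q)
√((J(-665, -192) - 1*1266097) + 1/(1486761 + 4997675))/(385 - 1102*(-315)) = √(((500 - 1*(-665)*(-192)) - 1*1266097) + 1/(1486761 + 4997675))/(385 - 1102*(-315)) = √(((500 - 127680) - 1266097) + 1/6484436)/(385 + 347130) = √((-127180 - 1266097) + 1/6484436)/347515 = √(-1393277 + 1/6484436)*(1/347515) = √(-9034615536771/6484436)*(1/347515) = (I*√14646096558199299039/3242218)*(1/347515) = I*√14646096558199299039/1126719388270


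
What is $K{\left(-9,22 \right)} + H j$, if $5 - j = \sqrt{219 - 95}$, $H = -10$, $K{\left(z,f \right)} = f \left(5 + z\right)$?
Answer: $-138 + 20 \sqrt{31} \approx -26.645$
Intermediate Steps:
$j = 5 - 2 \sqrt{31}$ ($j = 5 - \sqrt{219 - 95} = 5 - \sqrt{124} = 5 - 2 \sqrt{31} \approx -6.1355$)
$K{\left(-9,22 \right)} + H j = 22 \left(5 - 9\right) - 10 \left(5 - 2 \sqrt{31}\right) = 22 \left(-4\right) - \left(50 - 20 \sqrt{31}\right) = -88 - \left(50 - 20 \sqrt{31}\right) = -138 + 20 \sqrt{31}$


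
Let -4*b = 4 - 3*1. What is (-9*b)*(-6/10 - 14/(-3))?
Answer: 183/20 ≈ 9.1500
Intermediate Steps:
b = -¼ (b = -(4 - 3*1)/4 = -(4 - 3)/4 = -¼*1 = -¼ ≈ -0.25000)
(-9*b)*(-6/10 - 14/(-3)) = (-9*(-¼))*(-6/10 - 14/(-3)) = 9*(-6*⅒ - 14*(-⅓))/4 = 9*(-⅗ + 14/3)/4 = (9/4)*(61/15) = 183/20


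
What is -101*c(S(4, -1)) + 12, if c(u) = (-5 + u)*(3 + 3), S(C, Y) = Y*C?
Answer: 5466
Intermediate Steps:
S(C, Y) = C*Y
c(u) = -30 + 6*u (c(u) = (-5 + u)*6 = -30 + 6*u)
-101*c(S(4, -1)) + 12 = -101*(-30 + 6*(4*(-1))) + 12 = -101*(-30 + 6*(-4)) + 12 = -101*(-30 - 24) + 12 = -101*(-54) + 12 = 5454 + 12 = 5466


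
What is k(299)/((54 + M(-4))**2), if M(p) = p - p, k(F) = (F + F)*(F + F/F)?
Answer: 14950/243 ≈ 61.523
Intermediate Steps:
k(F) = 2*F*(1 + F) (k(F) = (2*F)*(F + 1) = (2*F)*(1 + F) = 2*F*(1 + F))
M(p) = 0
k(299)/((54 + M(-4))**2) = (2*299*(1 + 299))/((54 + 0)**2) = (2*299*300)/(54**2) = 179400/2916 = 179400*(1/2916) = 14950/243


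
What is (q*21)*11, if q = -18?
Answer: -4158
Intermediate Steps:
(q*21)*11 = -18*21*11 = -378*11 = -4158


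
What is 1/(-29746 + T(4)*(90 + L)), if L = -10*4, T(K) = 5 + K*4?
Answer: -1/28696 ≈ -3.4848e-5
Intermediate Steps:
T(K) = 5 + 4*K
L = -40
1/(-29746 + T(4)*(90 + L)) = 1/(-29746 + (5 + 4*4)*(90 - 40)) = 1/(-29746 + (5 + 16)*50) = 1/(-29746 + 21*50) = 1/(-29746 + 1050) = 1/(-28696) = -1/28696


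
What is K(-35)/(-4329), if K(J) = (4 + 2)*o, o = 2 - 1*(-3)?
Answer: -10/1443 ≈ -0.0069300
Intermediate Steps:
o = 5 (o = 2 + 3 = 5)
K(J) = 30 (K(J) = (4 + 2)*5 = 6*5 = 30)
K(-35)/(-4329) = 30/(-4329) = 30*(-1/4329) = -10/1443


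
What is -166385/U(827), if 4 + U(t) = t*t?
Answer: -33277/136785 ≈ -0.24328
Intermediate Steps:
U(t) = -4 + t**2 (U(t) = -4 + t*t = -4 + t**2)
-166385/U(827) = -166385/(-4 + 827**2) = -166385/(-4 + 683929) = -166385/683925 = -166385*1/683925 = -33277/136785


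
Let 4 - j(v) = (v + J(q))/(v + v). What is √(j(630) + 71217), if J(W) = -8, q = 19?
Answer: √3140824330/210 ≈ 266.87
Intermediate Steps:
j(v) = 4 - (-8 + v)/(2*v) (j(v) = 4 - (v - 8)/(v + v) = 4 - (-8 + v)/(2*v))
√(j(630) + 71217) = √((7/2 + 4/630) + 71217) = √((7/2 + 4*(1/630)) + 71217) = √((7/2 + 2/315) + 71217) = √(2209/630 + 71217) = √(44868919/630) = √3140824330/210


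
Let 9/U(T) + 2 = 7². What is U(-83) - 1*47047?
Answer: -2211200/47 ≈ -47047.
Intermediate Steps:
U(T) = 9/47 (U(T) = 9/(-2 + 7²) = 9/(-2 + 49) = 9/47)
U(-83) - 1*47047 = 9/47 - 1*47047 = 9/47 - 47047 = -2211200/47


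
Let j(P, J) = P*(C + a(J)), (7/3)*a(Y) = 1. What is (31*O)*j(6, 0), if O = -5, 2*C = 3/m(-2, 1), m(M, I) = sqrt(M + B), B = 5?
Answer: -2790/7 - 465*sqrt(3) ≈ -1204.0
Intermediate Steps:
a(Y) = 3/7 (a(Y) = (3/7)*1 = 3/7)
m(M, I) = sqrt(5 + M) (m(M, I) = sqrt(M + 5) = sqrt(5 + M))
C = sqrt(3)/2 (C = (3/(sqrt(5 - 2)))/2 = (3/(sqrt(3)))/2 = (3*(sqrt(3)/3))/2 = sqrt(3)/2 ≈ 0.86602)
j(P, J) = P*(3/7 + sqrt(3)/2) (j(P, J) = P*(sqrt(3)/2 + 3/7) = P*(3/7 + sqrt(3)/2))
(31*O)*j(6, 0) = (31*(-5))*((1/14)*6*(6 + 7*sqrt(3))) = -155*(18/7 + 3*sqrt(3)) = -2790/7 - 465*sqrt(3)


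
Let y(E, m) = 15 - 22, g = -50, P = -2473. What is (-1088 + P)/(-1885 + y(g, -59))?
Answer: 3561/1892 ≈ 1.8821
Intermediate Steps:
y(E, m) = -7
(-1088 + P)/(-1885 + y(g, -59)) = (-1088 - 2473)/(-1885 - 7) = -3561/(-1892) = -3561*(-1/1892) = 3561/1892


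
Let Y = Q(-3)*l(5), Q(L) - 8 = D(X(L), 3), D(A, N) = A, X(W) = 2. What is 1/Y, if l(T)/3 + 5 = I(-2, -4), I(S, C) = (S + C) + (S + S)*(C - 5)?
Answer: 1/750 ≈ 0.0013333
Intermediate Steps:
I(S, C) = C + S + 2*S*(-5 + C) (I(S, C) = (C + S) + (2*S)*(-5 + C) = (C + S) + 2*S*(-5 + C) = C + S + 2*S*(-5 + C))
l(T) = 75 (l(T) = -15 + 3*(-4 - 9*(-2) + 2*(-4)*(-2)) = -15 + 3*(-4 + 18 + 16) = -15 + 3*30 = -15 + 90 = 75)
Q(L) = 10 (Q(L) = 8 + 2 = 10)
Y = 750 (Y = 10*75 = 750)
1/Y = 1/750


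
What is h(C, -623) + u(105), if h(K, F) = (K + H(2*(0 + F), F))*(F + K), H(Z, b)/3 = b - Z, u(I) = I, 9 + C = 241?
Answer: -821386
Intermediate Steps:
C = 232 (C = -9 + 241 = 232)
H(Z, b) = -3*Z + 3*b (H(Z, b) = 3*(b - Z) = -3*Z + 3*b)
h(K, F) = (F + K)*(K - 3*F) (h(K, F) = (K + (-6*(0 + F) + 3*F))*(F + K) = (K + (-6*F + 3*F))*(F + K) = (K - 3*F)*(F + K) = (F + K)*(K - 3*F))
h(C, -623) + u(105) = (232² - 3*(-623)² - 2*(-623)*232) + 105 = (53824 - 3*388129 + 289072) + 105 = (53824 - 1164387 + 289072) + 105 = -821491 + 105 = -821386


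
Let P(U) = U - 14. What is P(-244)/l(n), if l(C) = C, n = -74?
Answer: 129/37 ≈ 3.4865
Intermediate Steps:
P(U) = -14 + U
P(-244)/l(n) = (-14 - 244)/(-74) = -258*(-1/74) = 129/37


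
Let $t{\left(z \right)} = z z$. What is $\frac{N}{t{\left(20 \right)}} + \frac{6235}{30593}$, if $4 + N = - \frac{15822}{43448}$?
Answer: $\frac{51279225449}{265840932800} \approx 0.19289$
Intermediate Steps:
$N = - \frac{94807}{21724}$ ($N = -4 - \frac{15822}{43448} = -4 - \frac{7911}{21724} = - \frac{94807}{21724} \approx -4.3642$)
$t{\left(z \right)} = z^{2}$
$\frac{N}{t{\left(20 \right)}} + \frac{6235}{30593} = - \frac{94807}{21724 \cdot 20^{2}} + \frac{6235}{30593} = - \frac{94807}{21724 \cdot 400} + 6235 \cdot \frac{1}{30593} = \left(- \frac{94807}{21724}\right) \frac{1}{400} + \frac{6235}{30593} = - \frac{94807}{8689600} + \frac{6235}{30593} = \frac{51279225449}{265840932800}$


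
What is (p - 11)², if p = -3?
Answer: 196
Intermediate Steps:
(p - 11)² = (-3 - 11)² = (-14)² = 196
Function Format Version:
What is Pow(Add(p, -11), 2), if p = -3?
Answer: 196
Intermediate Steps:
Pow(Add(p, -11), 2) = Pow(Add(-3, -11), 2) = Pow(-14, 2) = 196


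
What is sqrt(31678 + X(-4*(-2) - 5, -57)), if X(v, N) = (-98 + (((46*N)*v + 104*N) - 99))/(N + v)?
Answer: sqrt(10347618)/18 ≈ 178.71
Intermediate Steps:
X(v, N) = (-197 + 104*N + 46*N*v)/(N + v) (X(v, N) = (-98 + ((46*N*v + 104*N) - 99))/(N + v) = (-98 + ((104*N + 46*N*v) - 99))/(N + v) = (-98 + (-99 + 104*N + 46*N*v))/(N + v) = (-197 + 104*N + 46*N*v)/(N + v))
sqrt(31678 + X(-4*(-2) - 5, -57)) = sqrt(31678 + (-197 + 104*(-57) + 46*(-57)*(-4*(-2) - 5))/(-57 + (-4*(-2) - 5))) = sqrt(31678 + (-197 - 5928 + 46*(-57)*(8 - 5))/(-57 + (8 - 5))) = sqrt(31678 + (-197 - 5928 + 46*(-57)*3)/(-57 + 3)) = sqrt(31678 + (-197 - 5928 - 7866)/(-54)) = sqrt(31678 - 1/54*(-13991)) = sqrt(31678 + 13991/54) = sqrt(1724603/54) = sqrt(10347618)/18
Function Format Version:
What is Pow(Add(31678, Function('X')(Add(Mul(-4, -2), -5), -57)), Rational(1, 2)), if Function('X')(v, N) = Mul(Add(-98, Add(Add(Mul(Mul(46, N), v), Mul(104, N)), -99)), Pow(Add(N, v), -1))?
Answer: Mul(Rational(1, 18), Pow(10347618, Rational(1, 2))) ≈ 178.71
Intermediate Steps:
Function('X')(v, N) = Mul(Pow(Add(N, v), -1), Add(-197, Mul(104, N), Mul(46, N, v))) (Function('X')(v, N) = Mul(Add(-98, Add(Add(Mul(46, N, v), Mul(104, N)), -99)), Pow(Add(N, v), -1)) = Mul(Add(-98, Add(Add(Mul(104, N), Mul(46, N, v)), -99)), Pow(Add(N, v), -1)) = Mul(Add(-98, Add(-99, Mul(104, N), Mul(46, N, v))), Pow(Add(N, v), -1)) = Mul(Add(-197, Mul(104, N), Mul(46, N, v)), Pow(Add(N, v), -1)) = Mul(Pow(Add(N, v), -1), Add(-197, Mul(104, N), Mul(46, N, v))))
Pow(Add(31678, Function('X')(Add(Mul(-4, -2), -5), -57)), Rational(1, 2)) = Pow(Add(31678, Mul(Pow(Add(-57, Add(Mul(-4, -2), -5)), -1), Add(-197, Mul(104, -57), Mul(46, -57, Add(Mul(-4, -2), -5))))), Rational(1, 2)) = Pow(Add(31678, Mul(Pow(Add(-57, Add(8, -5)), -1), Add(-197, -5928, Mul(46, -57, Add(8, -5))))), Rational(1, 2)) = Pow(Add(31678, Mul(Pow(Add(-57, 3), -1), Add(-197, -5928, Mul(46, -57, 3)))), Rational(1, 2)) = Pow(Add(31678, Mul(Pow(-54, -1), Add(-197, -5928, -7866))), Rational(1, 2)) = Pow(Add(31678, Mul(Rational(-1, 54), -13991)), Rational(1, 2)) = Pow(Add(31678, Rational(13991, 54)), Rational(1, 2)) = Pow(Rational(1724603, 54), Rational(1, 2)) = Mul(Rational(1, 18), Pow(10347618, Rational(1, 2)))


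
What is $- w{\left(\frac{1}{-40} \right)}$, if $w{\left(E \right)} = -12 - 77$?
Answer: $89$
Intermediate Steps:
$w{\left(E \right)} = -89$ ($w{\left(E \right)} = -12 - 77 = -89$)
$- w{\left(\frac{1}{-40} \right)} = \left(-1\right) \left(-89\right) = 89$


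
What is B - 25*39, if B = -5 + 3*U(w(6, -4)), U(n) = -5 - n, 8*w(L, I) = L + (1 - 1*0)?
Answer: -7981/8 ≈ -997.63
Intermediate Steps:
w(L, I) = 1/8 + L/8 (w(L, I) = (L + (1 - 1*0))/8 = (L + (1 + 0))/8 = (L + 1)/8 = (1 + L)/8 = 1/8 + L/8)
B = -181/8 (B = -5 + 3*(-5 - (1/8 + (1/8)*6)) = -5 + 3*(-5 - (1/8 + 3/4)) = -5 + 3*(-5 - 1*7/8) = -5 + 3*(-5 - 7/8) = -5 + 3*(-47/8) = -5 - 141/8 = -181/8 ≈ -22.625)
B - 25*39 = -181/8 - 25*39 = -181/8 - 975 = -7981/8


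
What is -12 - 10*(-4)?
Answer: 28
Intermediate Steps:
-12 - 10*(-4) = -12 + 40 = 28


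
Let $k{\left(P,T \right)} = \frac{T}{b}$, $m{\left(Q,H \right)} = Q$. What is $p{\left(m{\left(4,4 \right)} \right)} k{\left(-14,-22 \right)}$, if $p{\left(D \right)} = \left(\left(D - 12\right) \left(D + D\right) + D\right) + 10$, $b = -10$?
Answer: $-110$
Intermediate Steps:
$k{\left(P,T \right)} = - \frac{T}{10}$ ($k{\left(P,T \right)} = \frac{T}{-10} = T \left(- \frac{1}{10}\right) = - \frac{T}{10}$)
$p{\left(D \right)} = 10 + D + 2 D \left(-12 + D\right)$ ($p{\left(D \right)} = \left(\left(-12 + D\right) 2 D + D\right) + 10 = \left(2 D \left(-12 + D\right) + D\right) + 10 = \left(D + 2 D \left(-12 + D\right)\right) + 10 = 10 + D + 2 D \left(-12 + D\right)$)
$p{\left(m{\left(4,4 \right)} \right)} k{\left(-14,-22 \right)} = \left(10 - 92 + 2 \cdot 4^{2}\right) \left(\left(- \frac{1}{10}\right) \left(-22\right)\right) = \left(10 - 92 + 2 \cdot 16\right) \frac{11}{5} = \left(10 - 92 + 32\right) \frac{11}{5} = \left(-50\right) \frac{11}{5} = -110$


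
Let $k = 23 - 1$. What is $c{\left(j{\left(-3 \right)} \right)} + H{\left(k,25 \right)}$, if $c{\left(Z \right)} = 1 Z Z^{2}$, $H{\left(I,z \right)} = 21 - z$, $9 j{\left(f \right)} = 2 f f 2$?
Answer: $60$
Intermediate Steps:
$j{\left(f \right)} = \frac{4 f^{2}}{9}$ ($j{\left(f \right)} = \frac{2 f f 2}{9} = \frac{2 f^{2} \cdot 2}{9} = \frac{4 f^{2}}{9}$)
$k = 22$ ($k = 23 - 1 = 22$)
$c{\left(Z \right)} = Z^{3}$ ($c{\left(Z \right)} = 1 Z^{3} = Z^{3}$)
$c{\left(j{\left(-3 \right)} \right)} + H{\left(k,25 \right)} = \left(\frac{4 \left(-3\right)^{2}}{9}\right)^{3} + \left(21 - 25\right) = \left(\frac{4}{9} \cdot 9\right)^{3} + \left(21 - 25\right) = 4^{3} - 4 = 64 - 4 = 60$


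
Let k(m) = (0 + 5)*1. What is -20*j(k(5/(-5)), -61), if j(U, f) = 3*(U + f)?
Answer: 3360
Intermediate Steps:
k(m) = 5 (k(m) = 5*1 = 5)
j(U, f) = 3*U + 3*f
-20*j(k(5/(-5)), -61) = -20*(3*5 + 3*(-61)) = -20*(15 - 183) = -20*(-168) = 3360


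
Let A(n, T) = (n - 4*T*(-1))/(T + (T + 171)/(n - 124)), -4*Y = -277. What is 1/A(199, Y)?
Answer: 2717/17850 ≈ 0.15221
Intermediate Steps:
Y = 277/4 (Y = -1/4*(-277) = 277/4 ≈ 69.250)
A(n, T) = (n + 4*T)/(T + (171 + T)/(-124 + n))
1/A(199, Y) = 1/((199**2 - 496*277/4 - 124*199 + 4*(277/4)*199)/(171 - 123*277/4 + (277/4)*199)) = 1/((39601 - 34348 - 24676 + 55123)/(171 - 34071/4 + 55123/4)) = 1/(35700/5434) = 1/((1/5434)*35700) = 1/(17850/2717) = 2717/17850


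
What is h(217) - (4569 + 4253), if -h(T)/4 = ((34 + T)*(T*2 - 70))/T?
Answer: -325690/31 ≈ -10506.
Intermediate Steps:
h(T) = -4*(-70 + 2*T)*(34 + T)/T (h(T) = -4*(34 + T)*(T*2 - 70)/T = -4*(34 + T)*(2*T - 70)/T = -4*(34 + T)*(-70 + 2*T)/T = -4*(-70 + 2*T)*(34 + T)/T)
h(217) - (4569 + 4253) = (8 - 8*217 + 9520/217) - (4569 + 4253) = (8 - 1736 + 9520*(1/217)) - 1*8822 = (8 - 1736 + 1360/31) - 8822 = -52208/31 - 8822 = -325690/31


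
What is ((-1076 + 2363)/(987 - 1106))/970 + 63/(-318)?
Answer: -640113/3058895 ≈ -0.20926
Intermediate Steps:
((-1076 + 2363)/(987 - 1106))/970 + 63/(-318) = (1287/(-119))*(1/970) + 63*(-1/318) = (1287*(-1/119))*(1/970) - 21/106 = -1287/119*1/970 - 21/106 = -1287/115430 - 21/106 = -640113/3058895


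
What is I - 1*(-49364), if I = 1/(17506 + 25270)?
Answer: 2111594465/42776 ≈ 49364.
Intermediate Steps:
I = 1/42776 ≈ 2.3378e-5
I - 1*(-49364) = 1/42776 - 1*(-49364) = 1/42776 + 49364 = 2111594465/42776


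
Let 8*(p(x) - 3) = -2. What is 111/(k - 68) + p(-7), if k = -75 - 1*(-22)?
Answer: 887/484 ≈ 1.8326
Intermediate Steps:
p(x) = 11/4 (p(x) = 3 + (1/8)*(-2) = 3 - 1/4 = 11/4)
k = -53 (k = -75 + 22 = -53)
111/(k - 68) + p(-7) = 111/(-53 - 68) + 11/4 = 111/(-121) + 11/4 = 111*(-1/121) + 11/4 = -111/121 + 11/4 = 887/484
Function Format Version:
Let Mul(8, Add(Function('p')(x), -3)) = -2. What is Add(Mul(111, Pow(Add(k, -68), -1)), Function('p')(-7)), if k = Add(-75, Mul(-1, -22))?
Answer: Rational(887, 484) ≈ 1.8326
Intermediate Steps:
Function('p')(x) = Rational(11, 4) (Function('p')(x) = Add(3, Mul(Rational(1, 8), -2)) = Add(3, Rational(-1, 4)) = Rational(11, 4))
k = -53 (k = Add(-75, 22) = -53)
Add(Mul(111, Pow(Add(k, -68), -1)), Function('p')(-7)) = Add(Mul(111, Pow(Add(-53, -68), -1)), Rational(11, 4)) = Add(Mul(111, Pow(-121, -1)), Rational(11, 4)) = Add(Mul(111, Rational(-1, 121)), Rational(11, 4)) = Add(Rational(-111, 121), Rational(11, 4)) = Rational(887, 484)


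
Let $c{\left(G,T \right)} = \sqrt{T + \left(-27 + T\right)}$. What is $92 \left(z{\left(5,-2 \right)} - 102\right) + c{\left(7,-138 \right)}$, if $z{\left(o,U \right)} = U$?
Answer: $-9568 + i \sqrt{303} \approx -9568.0 + 17.407 i$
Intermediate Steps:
$c{\left(G,T \right)} = \sqrt{-27 + 2 T}$
$92 \left(z{\left(5,-2 \right)} - 102\right) + c{\left(7,-138 \right)} = 92 \left(-2 - 102\right) + \sqrt{-27 + 2 \left(-138\right)} = 92 \left(-104\right) + \sqrt{-27 - 276} = -9568 + \sqrt{-303} = -9568 + i \sqrt{303}$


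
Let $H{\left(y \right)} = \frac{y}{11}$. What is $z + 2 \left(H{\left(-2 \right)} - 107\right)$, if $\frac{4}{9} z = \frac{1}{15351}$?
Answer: $- \frac{48263511}{225148} \approx -214.36$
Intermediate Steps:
$H{\left(y \right)} = \frac{y}{11}$ ($H{\left(y \right)} = y \frac{1}{11} = \frac{y}{11}$)
$z = \frac{3}{20468}$ ($z = \frac{9}{4 \cdot 15351} = \frac{9}{4} \cdot \frac{1}{15351} = \frac{3}{20468} \approx 0.00014657$)
$z + 2 \left(H{\left(-2 \right)} - 107\right) = \frac{3}{20468} + 2 \left(\frac{1}{11} \left(-2\right) - 107\right) = \frac{3}{20468} + 2 \left(- \frac{2}{11} - 107\right) = \frac{3}{20468} + 2 \left(- \frac{1179}{11}\right) = \frac{3}{20468} - \frac{2358}{11} = - \frac{48263511}{225148}$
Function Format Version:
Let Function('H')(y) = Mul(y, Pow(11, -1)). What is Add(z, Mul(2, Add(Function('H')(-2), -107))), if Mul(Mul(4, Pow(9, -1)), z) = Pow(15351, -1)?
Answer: Rational(-48263511, 225148) ≈ -214.36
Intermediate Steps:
Function('H')(y) = Mul(Rational(1, 11), y) (Function('H')(y) = Mul(y, Rational(1, 11)) = Mul(Rational(1, 11), y))
z = Rational(3, 20468) (z = Mul(Rational(9, 4), Pow(15351, -1)) = Mul(Rational(9, 4), Rational(1, 15351)) = Rational(3, 20468) ≈ 0.00014657)
Add(z, Mul(2, Add(Function('H')(-2), -107))) = Add(Rational(3, 20468), Mul(2, Add(Mul(Rational(1, 11), -2), -107))) = Add(Rational(3, 20468), Mul(2, Add(Rational(-2, 11), -107))) = Add(Rational(3, 20468), Mul(2, Rational(-1179, 11))) = Add(Rational(3, 20468), Rational(-2358, 11)) = Rational(-48263511, 225148)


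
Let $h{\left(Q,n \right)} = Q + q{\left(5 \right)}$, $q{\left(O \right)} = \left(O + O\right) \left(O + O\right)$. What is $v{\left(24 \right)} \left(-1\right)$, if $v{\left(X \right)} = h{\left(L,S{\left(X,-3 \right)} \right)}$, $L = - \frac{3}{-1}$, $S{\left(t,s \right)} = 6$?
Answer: $-103$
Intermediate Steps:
$q{\left(O \right)} = 4 O^{2}$ ($q{\left(O \right)} = 2 O 2 O = 4 O^{2}$)
$L = 3$ ($L = \left(-3\right) \left(-1\right) = 3$)
$h{\left(Q,n \right)} = 100 + Q$ ($h{\left(Q,n \right)} = Q + 4 \cdot 5^{2} = Q + 4 \cdot 25 = Q + 100 = 100 + Q$)
$v{\left(X \right)} = 103$ ($v{\left(X \right)} = 100 + 3 = 103$)
$v{\left(24 \right)} \left(-1\right) = 103 \left(-1\right) = -103$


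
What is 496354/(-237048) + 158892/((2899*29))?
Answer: -2031973159/9964431204 ≈ -0.20392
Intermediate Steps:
496354/(-237048) + 158892/((2899*29)) = 496354*(-1/237048) + 158892/84071 = -248177/118524 + 158892*(1/84071) = -248177/118524 + 158892/84071 = -2031973159/9964431204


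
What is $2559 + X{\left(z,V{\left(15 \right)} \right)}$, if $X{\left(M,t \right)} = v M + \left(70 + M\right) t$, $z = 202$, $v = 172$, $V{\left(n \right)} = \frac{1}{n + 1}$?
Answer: $37320$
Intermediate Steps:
$V{\left(n \right)} = \frac{1}{1 + n}$
$X{\left(M,t \right)} = 172 M + t \left(70 + M\right)$ ($X{\left(M,t \right)} = 172 M + \left(70 + M\right) t = 172 M + t \left(70 + M\right)$)
$2559 + X{\left(z,V{\left(15 \right)} \right)} = 2559 + \left(\frac{70}{1 + 15} + 172 \cdot 202 + \frac{202}{1 + 15}\right) = 2559 + \left(\frac{70}{16} + 34744 + \frac{202}{16}\right) = 2559 + \left(70 \cdot \frac{1}{16} + 34744 + 202 \cdot \frac{1}{16}\right) = 2559 + \left(\frac{35}{8} + 34744 + \frac{101}{8}\right) = 2559 + 34761 = 37320$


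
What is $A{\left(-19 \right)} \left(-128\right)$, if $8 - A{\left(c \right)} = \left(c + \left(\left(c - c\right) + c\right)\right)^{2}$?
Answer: $183808$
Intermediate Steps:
$A{\left(c \right)} = 8 - 4 c^{2}$ ($A{\left(c \right)} = 8 - \left(c + \left(\left(c - c\right) + c\right)\right)^{2} = 8 - \left(c + \left(0 + c\right)\right)^{2} = 8 - \left(c + c\right)^{2} = 8 - \left(2 c\right)^{2} = 8 - 4 c^{2}$)
$A{\left(-19 \right)} \left(-128\right) = \left(8 - 4 \left(-19\right)^{2}\right) \left(-128\right) = \left(8 - 1444\right) \left(-128\right) = \left(-1436\right) \left(-128\right) = 183808$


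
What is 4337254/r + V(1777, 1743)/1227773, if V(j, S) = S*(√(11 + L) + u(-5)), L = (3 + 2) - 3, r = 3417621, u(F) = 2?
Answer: 184037144212/144691820277 + 1743*√13/1227773 ≈ 1.2770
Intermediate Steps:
L = 2 (L = 5 - 3 = 2)
V(j, S) = S*(2 + √13) (V(j, S) = S*(√(11 + 2) + 2) = S*(√13 + 2) = S*(2 + √13))
4337254/r + V(1777, 1743)/1227773 = 4337254/3417621 + (1743*(2 + √13))/1227773 = 4337254*(1/3417621) + (3486 + 1743*√13)*(1/1227773) = 4337254/3417621 + (3486/1227773 + 1743*√13/1227773) = 184037144212/144691820277 + 1743*√13/1227773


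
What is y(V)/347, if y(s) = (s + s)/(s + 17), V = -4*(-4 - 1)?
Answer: 40/12839 ≈ 0.0031155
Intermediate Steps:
V = 20 (V = -4*(-5) = 20)
y(s) = 2*s/(17 + s) (y(s) = (2*s)/(17 + s) = 2*s/(17 + s))
y(V)/347 = (2*20/(17 + 20))/347 = (2*20/37)*(1/347) = (2*20*(1/37))*(1/347) = (40/37)*(1/347) = 40/12839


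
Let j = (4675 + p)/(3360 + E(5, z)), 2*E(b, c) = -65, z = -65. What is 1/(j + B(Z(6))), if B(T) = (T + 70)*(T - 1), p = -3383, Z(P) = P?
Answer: 6655/2531484 ≈ 0.0026289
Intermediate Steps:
B(T) = (-1 + T)*(70 + T) (B(T) = (70 + T)*(-1 + T) = (-1 + T)*(70 + T))
E(b, c) = -65/2 (E(b, c) = (1/2)*(-65) = -65/2)
j = 2584/6655 (j = (4675 - 3383)/(3360 - 65/2) = 1292/(6655/2) = 1292*(2/6655) = 2584/6655 ≈ 0.38828)
1/(j + B(Z(6))) = 1/(2584/6655 + (-70 + 6**2 + 69*6)) = 1/(2584/6655 + (-70 + 36 + 414)) = 1/(2584/6655 + 380) = 1/(2531484/6655) = 6655/2531484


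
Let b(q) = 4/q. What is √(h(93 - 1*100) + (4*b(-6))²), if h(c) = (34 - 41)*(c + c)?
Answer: √946/3 ≈ 10.252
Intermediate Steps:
h(c) = -14*c
√(h(93 - 1*100) + (4*b(-6))²) = √(-14*(93 - 1*100) + (4*(4/(-6)))²) = √(-14*(93 - 100) + (4*(4*(-⅙)))²) = √(-14*(-7) + (4*(-⅔))²) = √(98 + (-8/3)²) = √(98 + 64/9) = √(946/9) = √946/3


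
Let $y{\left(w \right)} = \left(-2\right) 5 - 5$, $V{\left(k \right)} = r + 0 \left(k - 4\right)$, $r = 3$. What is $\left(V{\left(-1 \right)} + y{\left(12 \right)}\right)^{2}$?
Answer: $144$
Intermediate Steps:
$V{\left(k \right)} = 3$ ($V{\left(k \right)} = 3 + 0 \left(k - 4\right) = 3 + 0 \left(-4 + k\right) = 3 + 0 = 3$)
$y{\left(w \right)} = -15$ ($y{\left(w \right)} = -10 - 5 = -15$)
$\left(V{\left(-1 \right)} + y{\left(12 \right)}\right)^{2} = \left(3 - 15\right)^{2} = \left(-12\right)^{2} = 144$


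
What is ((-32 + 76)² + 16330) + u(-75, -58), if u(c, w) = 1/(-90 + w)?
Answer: 2703367/148 ≈ 18266.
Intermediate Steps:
((-32 + 76)² + 16330) + u(-75, -58) = ((-32 + 76)² + 16330) + 1/(-90 - 58) = (44² + 16330) + 1/(-148) = (1936 + 16330) - 1/148 = 18266 - 1/148 = 2703367/148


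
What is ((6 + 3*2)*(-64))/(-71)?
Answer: 768/71 ≈ 10.817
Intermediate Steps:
((6 + 3*2)*(-64))/(-71) = ((6 + 6)*(-64))*(-1/71) = (12*(-64))*(-1/71) = -768*(-1/71) = 768/71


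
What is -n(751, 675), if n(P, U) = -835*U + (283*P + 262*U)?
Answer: 174242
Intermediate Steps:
n(P, U) = -573*U + 283*P (n(P, U) = -835*U + (262*U + 283*P) = -573*U + 283*P)
-n(751, 675) = -(-573*675 + 283*751) = -(-386775 + 212533) = -1*(-174242) = 174242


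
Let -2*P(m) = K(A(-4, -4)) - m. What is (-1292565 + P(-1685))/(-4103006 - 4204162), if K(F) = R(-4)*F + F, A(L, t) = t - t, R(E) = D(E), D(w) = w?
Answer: 2586815/16614336 ≈ 0.15570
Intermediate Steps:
R(E) = E
A(L, t) = 0
K(F) = -3*F (K(F) = -4*F + F = -3*F)
P(m) = m/2 (P(m) = -(-3*0 - m)/2 = -(0 - m)/2 = -(-1)*m/2 = m/2)
(-1292565 + P(-1685))/(-4103006 - 4204162) = (-1292565 + (1/2)*(-1685))/(-4103006 - 4204162) = (-1292565 - 1685/2)/(-8307168) = -2586815/2*(-1/8307168) = 2586815/16614336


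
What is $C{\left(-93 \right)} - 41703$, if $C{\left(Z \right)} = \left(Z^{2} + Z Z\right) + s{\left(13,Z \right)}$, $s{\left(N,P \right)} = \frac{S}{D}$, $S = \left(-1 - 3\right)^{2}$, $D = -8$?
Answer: $-24407$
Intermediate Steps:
$S = 16$ ($S = \left(-4\right)^{2} = 16$)
$s{\left(N,P \right)} = -2$ ($s{\left(N,P \right)} = \frac{16}{-8} = 16 \left(- \frac{1}{8}\right) = -2$)
$C{\left(Z \right)} = -2 + 2 Z^{2}$ ($C{\left(Z \right)} = \left(Z^{2} + Z Z\right) - 2 = \left(Z^{2} + Z^{2}\right) - 2 = 2 Z^{2} - 2 = -2 + 2 Z^{2}$)
$C{\left(-93 \right)} - 41703 = \left(-2 + 2 \left(-93\right)^{2}\right) - 41703 = \left(-2 + 2 \cdot 8649\right) - 41703 = \left(-2 + 17298\right) - 41703 = 17296 - 41703 = -24407$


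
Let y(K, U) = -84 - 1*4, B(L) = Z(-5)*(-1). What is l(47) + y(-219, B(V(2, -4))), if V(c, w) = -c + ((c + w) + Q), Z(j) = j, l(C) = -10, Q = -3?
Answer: -98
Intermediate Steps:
V(c, w) = -3 + w (V(c, w) = -c + ((c + w) - 3) = -c + (-3 + c + w) = -3 + w)
B(L) = 5 (B(L) = -5*(-1) = 5)
y(K, U) = -88 (y(K, U) = -84 - 4 = -88)
l(47) + y(-219, B(V(2, -4))) = -10 - 88 = -98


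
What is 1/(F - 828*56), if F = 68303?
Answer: 1/21935 ≈ 4.5589e-5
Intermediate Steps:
1/(F - 828*56) = 1/(68303 - 828*56) = 1/(68303 - 46368) = 1/21935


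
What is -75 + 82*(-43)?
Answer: -3601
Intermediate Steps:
-75 + 82*(-43) = -75 - 3526 = -3601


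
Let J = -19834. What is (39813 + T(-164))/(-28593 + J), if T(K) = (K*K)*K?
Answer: 4371131/48427 ≈ 90.262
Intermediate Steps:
T(K) = K³ (T(K) = K²*K = K³)
(39813 + T(-164))/(-28593 + J) = (39813 + (-164)³)/(-28593 - 19834) = (39813 - 4410944)/(-48427) = -4371131*(-1/48427) = 4371131/48427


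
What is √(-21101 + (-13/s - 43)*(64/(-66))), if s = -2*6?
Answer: 5*I*√917389/33 ≈ 145.12*I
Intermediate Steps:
s = -12
√(-21101 + (-13/s - 43)*(64/(-66))) = √(-21101 + (-13/(-12) - 43)*(64/(-66))) = √(-21101 + (-13*(-1/12) - 43)*(64*(-1/66))) = √(-21101 + (13/12 - 43)*(-32/33)) = √(-21101 - 503/12*(-32/33)) = √(-21101 + 4024/99) = √(-2084975/99) = 5*I*√917389/33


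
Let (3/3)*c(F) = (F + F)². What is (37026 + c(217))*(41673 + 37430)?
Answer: 17828392346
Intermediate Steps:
c(F) = 4*F² (c(F) = (F + F)² = (2*F)² = 4*F²)
(37026 + c(217))*(41673 + 37430) = (37026 + 4*217²)*(41673 + 37430) = (37026 + 4*47089)*79103 = (37026 + 188356)*79103 = 225382*79103 = 17828392346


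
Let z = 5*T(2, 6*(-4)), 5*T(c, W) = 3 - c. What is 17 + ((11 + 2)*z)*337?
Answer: 4398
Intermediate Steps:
T(c, W) = ⅗ - c/5 (T(c, W) = (3 - c)/5 = ⅗ - c/5)
z = 1 (z = 5*(⅗ - ⅕*2) = 5*(⅗ - ⅖) = 5*(⅕) = 1)
17 + ((11 + 2)*z)*337 = 17 + ((11 + 2)*1)*337 = 17 + (13*1)*337 = 17 + 13*337 = 17 + 4381 = 4398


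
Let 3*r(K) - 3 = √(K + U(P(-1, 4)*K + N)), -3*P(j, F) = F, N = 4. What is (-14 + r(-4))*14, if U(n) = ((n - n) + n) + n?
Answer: -182 + 28*√33/9 ≈ -164.13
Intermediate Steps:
P(j, F) = -F/3
U(n) = 2*n (U(n) = (0 + n) + n = n + n = 2*n)
r(K) = 1 + √(8 - 5*K/3)/3 (r(K) = 1 + √(K + 2*((-⅓*4)*K + 4))/3 = 1 + √(K + 2*(-4*K/3 + 4))/3 = 1 + √(K + 2*(4 - 4*K/3))/3 = 1 + √(K + (8 - 8*K/3))/3 = 1 + √(8 - 5*K/3)/3)
(-14 + r(-4))*14 = (-14 + (1 + √(72 - 15*(-4))/9))*14 = (-14 + (1 + √(72 + 60)/9))*14 = (-14 + (1 + √132/9))*14 = (-14 + (1 + (2*√33)/9))*14 = (-14 + (1 + 2*√33/9))*14 = (-13 + 2*√33/9)*14 = -182 + 28*√33/9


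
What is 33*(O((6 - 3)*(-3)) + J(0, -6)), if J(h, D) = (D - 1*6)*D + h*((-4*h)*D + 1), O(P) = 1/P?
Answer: 7117/3 ≈ 2372.3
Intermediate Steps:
J(h, D) = D*(-6 + D) + h*(1 - 4*D*h) (J(h, D) = (D - 6)*D + h*(-4*D*h + 1) = (-6 + D)*D + h*(1 - 4*D*h) = D*(-6 + D) + h*(1 - 4*D*h))
33*(O((6 - 3)*(-3)) + J(0, -6)) = 33*(1/((6 - 3)*(-3)) + (0 + (-6)² - 6*(-6) - 4*(-6)*0²)) = 33*(1/(3*(-3)) + (0 + 36 + 36 - 4*(-6)*0)) = 33*(1/(-9) + (0 + 36 + 36 + 0)) = 33*(-⅑ + 72) = 33*(647/9) = 7117/3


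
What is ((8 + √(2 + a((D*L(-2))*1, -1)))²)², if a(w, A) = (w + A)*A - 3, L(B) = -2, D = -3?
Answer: (8 + I*√6)⁴ ≈ 1828.0 + 4546.3*I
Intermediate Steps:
a(w, A) = -3 + A*(A + w) (a(w, A) = (A + w)*A - 3 = A*(A + w) - 3 = -3 + A*(A + w))
((8 + √(2 + a((D*L(-2))*1, -1)))²)² = ((8 + √(2 + (-3 + (-1)² - (-3*(-2)))))²)² = ((8 + √(2 + (-3 + 1 - 6)))²)² = ((8 + √(2 - 8))²)² = ((8 + √(-6))²)² = ((8 + I*√6)²)² = (8 + I*√6)⁴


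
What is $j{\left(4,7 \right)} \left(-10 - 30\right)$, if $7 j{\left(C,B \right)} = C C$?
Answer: $- \frac{640}{7} \approx -91.429$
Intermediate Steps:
$j{\left(C,B \right)} = \frac{C^{2}}{7}$ ($j{\left(C,B \right)} = \frac{C C}{7} = \frac{C^{2}}{7}$)
$j{\left(4,7 \right)} \left(-10 - 30\right) = \frac{4^{2}}{7} \left(-10 - 30\right) = \frac{1}{7} \cdot 16 \left(-40\right) = \frac{16}{7} \left(-40\right) = - \frac{640}{7}$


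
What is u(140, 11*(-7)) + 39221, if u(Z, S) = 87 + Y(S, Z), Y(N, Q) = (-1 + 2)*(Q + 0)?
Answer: 39448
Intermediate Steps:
Y(N, Q) = Q (Y(N, Q) = 1*Q = Q)
u(Z, S) = 87 + Z
u(140, 11*(-7)) + 39221 = (87 + 140) + 39221 = 227 + 39221 = 39448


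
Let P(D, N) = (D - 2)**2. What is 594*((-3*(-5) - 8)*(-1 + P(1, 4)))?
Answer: 0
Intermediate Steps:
P(D, N) = (-2 + D)**2
594*((-3*(-5) - 8)*(-1 + P(1, 4))) = 594*((-3*(-5) - 8)*(-1 + (-2 + 1)**2)) = 594*((15 - 8)*(-1 + (-1)**2)) = 594*(7*(-1 + 1)) = 594*(7*0) = 594*0 = 0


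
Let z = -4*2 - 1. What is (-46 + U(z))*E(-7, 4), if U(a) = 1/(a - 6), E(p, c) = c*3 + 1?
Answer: -8983/15 ≈ -598.87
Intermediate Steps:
E(p, c) = 1 + 3*c (E(p, c) = 3*c + 1 = 1 + 3*c)
z = -9 (z = -8 - 1 = -9)
U(a) = 1/(-6 + a)
(-46 + U(z))*E(-7, 4) = (-46 + 1/(-6 - 9))*(1 + 3*4) = (-46 + 1/(-15))*(1 + 12) = (-46 - 1/15)*13 = -691/15*13 = -8983/15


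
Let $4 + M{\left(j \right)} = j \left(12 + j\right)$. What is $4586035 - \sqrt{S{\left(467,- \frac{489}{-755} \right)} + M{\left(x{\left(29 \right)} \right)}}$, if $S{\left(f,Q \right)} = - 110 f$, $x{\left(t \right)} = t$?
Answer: $4586035 - i \sqrt{50185} \approx 4.586 \cdot 10^{6} - 224.02 i$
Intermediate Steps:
$M{\left(j \right)} = -4 + j \left(12 + j\right)$
$4586035 - \sqrt{S{\left(467,- \frac{489}{-755} \right)} + M{\left(x{\left(29 \right)} \right)}} = 4586035 - \sqrt{\left(-110\right) 467 + \left(-4 + 29^{2} + 12 \cdot 29\right)} = 4586035 - \sqrt{-51370 + \left(-4 + 841 + 348\right)} = 4586035 - \sqrt{-51370 + 1185} = 4586035 - \sqrt{-50185} = 4586035 - i \sqrt{50185}$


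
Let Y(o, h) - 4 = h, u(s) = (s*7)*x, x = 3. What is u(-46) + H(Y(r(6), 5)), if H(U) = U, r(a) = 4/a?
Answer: -957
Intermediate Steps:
u(s) = 21*s (u(s) = (s*7)*3 = (7*s)*3 = 21*s)
Y(o, h) = 4 + h
u(-46) + H(Y(r(6), 5)) = 21*(-46) + (4 + 5) = -966 + 9 = -957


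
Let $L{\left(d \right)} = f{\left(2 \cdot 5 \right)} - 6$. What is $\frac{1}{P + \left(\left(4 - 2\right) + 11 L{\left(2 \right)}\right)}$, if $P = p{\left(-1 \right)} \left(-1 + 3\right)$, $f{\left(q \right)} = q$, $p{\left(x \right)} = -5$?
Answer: $\frac{1}{36} \approx 0.027778$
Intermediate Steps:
$L{\left(d \right)} = 4$ ($L{\left(d \right)} = 2 \cdot 5 - 6 = 10 - 6 = 4$)
$P = -10$ ($P = - 5 \left(-1 + 3\right) = \left(-5\right) 2 = -10$)
$\frac{1}{P + \left(\left(4 - 2\right) + 11 L{\left(2 \right)}\right)} = \frac{1}{-10 + \left(\left(4 - 2\right) + 11 \cdot 4\right)} = \frac{1}{-10 + \left(2 + 44\right)} = \frac{1}{-10 + 46} = \frac{1}{36}$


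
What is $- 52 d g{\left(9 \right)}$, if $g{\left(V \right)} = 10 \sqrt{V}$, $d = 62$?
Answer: $-96720$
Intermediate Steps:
$- 52 d g{\left(9 \right)} = \left(-52\right) 62 \cdot 10 \sqrt{9} = - 3224 \cdot 10 \cdot 3 = \left(-3224\right) 30 = -96720$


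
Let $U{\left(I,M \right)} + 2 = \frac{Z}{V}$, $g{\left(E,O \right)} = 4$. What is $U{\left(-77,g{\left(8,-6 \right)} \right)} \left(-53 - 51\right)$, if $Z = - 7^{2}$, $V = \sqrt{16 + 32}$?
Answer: $208 + \frac{1274 \sqrt{3}}{3} \approx 943.54$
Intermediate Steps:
$V = 4 \sqrt{3}$ ($V = \sqrt{48} = 4 \sqrt{3} \approx 6.9282$)
$Z = -49$ ($Z = \left(-1\right) 49 = -49$)
$U{\left(I,M \right)} = -2 - \frac{49 \sqrt{3}}{12}$ ($U{\left(I,M \right)} = -2 - \frac{49}{4 \sqrt{3}} = -2 - 49 \frac{\sqrt{3}}{12} = -2 - \frac{49 \sqrt{3}}{12}$)
$U{\left(-77,g{\left(8,-6 \right)} \right)} \left(-53 - 51\right) = \left(-2 - \frac{49 \sqrt{3}}{12}\right) \left(-53 - 51\right) = \left(-2 - \frac{49 \sqrt{3}}{12}\right) \left(-104\right) = 208 + \frac{1274 \sqrt{3}}{3}$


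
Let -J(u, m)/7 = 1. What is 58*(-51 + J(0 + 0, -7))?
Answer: -3364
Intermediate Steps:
J(u, m) = -7 (J(u, m) = -7*1 = -7)
58*(-51 + J(0 + 0, -7)) = 58*(-51 - 7) = 58*(-58) = -3364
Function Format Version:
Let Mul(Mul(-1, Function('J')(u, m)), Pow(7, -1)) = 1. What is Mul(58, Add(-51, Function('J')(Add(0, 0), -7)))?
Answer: -3364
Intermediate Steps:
Function('J')(u, m) = -7 (Function('J')(u, m) = Mul(-7, 1) = -7)
Mul(58, Add(-51, Function('J')(Add(0, 0), -7))) = Mul(58, Add(-51, -7)) = Mul(58, -58) = -3364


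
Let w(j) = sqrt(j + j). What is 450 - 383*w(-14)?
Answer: 450 - 766*I*sqrt(7) ≈ 450.0 - 2026.6*I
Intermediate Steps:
w(j) = sqrt(2)*sqrt(j) (w(j) = sqrt(2*j) = sqrt(2)*sqrt(j))
450 - 383*w(-14) = 450 - 383*sqrt(2)*sqrt(-14) = 450 - 383*sqrt(2)*I*sqrt(14) = 450 - 766*I*sqrt(7)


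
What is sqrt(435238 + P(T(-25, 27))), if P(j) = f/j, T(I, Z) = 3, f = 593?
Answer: sqrt(3918921)/3 ≈ 659.88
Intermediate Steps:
P(j) = 593/j
sqrt(435238 + P(T(-25, 27))) = sqrt(435238 + 593/3) = sqrt(1306307/3) = sqrt(3918921)/3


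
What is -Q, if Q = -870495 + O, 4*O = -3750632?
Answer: 1808153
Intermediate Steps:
O = -937658 (O = (1/4)*(-3750632) = -937658)
Q = -1808153 (Q = -870495 - 937658 = -1808153)
-Q = -1*(-1808153) = 1808153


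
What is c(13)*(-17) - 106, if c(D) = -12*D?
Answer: 2546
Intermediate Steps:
c(13)*(-17) - 106 = -12*13*(-17) - 106 = -156*(-17) - 106 = 2652 - 106 = 2546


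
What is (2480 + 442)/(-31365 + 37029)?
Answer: 487/944 ≈ 0.51589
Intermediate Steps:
(2480 + 442)/(-31365 + 37029) = 2922/5664 = 2922*(1/5664) = 487/944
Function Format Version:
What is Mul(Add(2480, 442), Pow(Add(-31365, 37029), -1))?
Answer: Rational(487, 944) ≈ 0.51589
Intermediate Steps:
Mul(Add(2480, 442), Pow(Add(-31365, 37029), -1)) = Mul(2922, Pow(5664, -1)) = Mul(2922, Rational(1, 5664)) = Rational(487, 944)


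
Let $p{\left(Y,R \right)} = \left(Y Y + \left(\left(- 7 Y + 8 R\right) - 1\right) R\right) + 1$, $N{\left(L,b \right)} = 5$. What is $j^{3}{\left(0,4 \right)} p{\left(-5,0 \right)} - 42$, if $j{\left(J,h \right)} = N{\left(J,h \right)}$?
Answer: $3208$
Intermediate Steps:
$p{\left(Y,R \right)} = 1 + Y^{2} + R \left(-1 - 7 Y + 8 R\right)$ ($p{\left(Y,R \right)} = \left(Y^{2} + \left(-1 - 7 Y + 8 R\right) R\right) + 1 = \left(Y^{2} + R \left(-1 - 7 Y + 8 R\right)\right) + 1 = 1 + Y^{2} + R \left(-1 - 7 Y + 8 R\right)$)
$j{\left(J,h \right)} = 5$
$j^{3}{\left(0,4 \right)} p{\left(-5,0 \right)} - 42 = 5^{3} \left(1 + \left(-5\right)^{2} - 0 + 8 \cdot 0^{2} - 0 \left(-5\right)\right) - 42 = 125 \left(1 + 25 + 0 + 8 \cdot 0 + 0\right) - 42 = 125 \left(1 + 25 + 0 + 0 + 0\right) - 42 = 125 \cdot 26 - 42 = 3250 - 42 = 3208$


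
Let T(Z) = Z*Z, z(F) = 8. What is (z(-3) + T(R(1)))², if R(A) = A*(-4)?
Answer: 576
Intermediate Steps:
R(A) = -4*A
T(Z) = Z²
(z(-3) + T(R(1)))² = (8 + (-4*1)²)² = (8 + (-4)²)² = (8 + 16)² = 24² = 576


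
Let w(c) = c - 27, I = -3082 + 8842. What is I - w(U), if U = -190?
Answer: 5977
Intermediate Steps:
I = 5760
w(c) = -27 + c
I - w(U) = 5760 - (-27 - 190) = 5760 - 1*(-217) = 5760 + 217 = 5977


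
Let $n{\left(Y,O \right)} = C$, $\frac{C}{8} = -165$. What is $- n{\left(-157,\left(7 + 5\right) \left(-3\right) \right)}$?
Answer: $1320$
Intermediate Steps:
$C = -1320$ ($C = 8 \left(-165\right) = -1320$)
$n{\left(Y,O \right)} = -1320$
$- n{\left(-157,\left(7 + 5\right) \left(-3\right) \right)} = \left(-1\right) \left(-1320\right) = 1320$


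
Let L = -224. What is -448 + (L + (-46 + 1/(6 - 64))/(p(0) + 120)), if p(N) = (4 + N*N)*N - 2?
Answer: -4601837/6844 ≈ -672.39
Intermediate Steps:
p(N) = -2 + N*(4 + N**2) (p(N) = (4 + N**2)*N - 2 = N*(4 + N**2) - 2 = -2 + N*(4 + N**2))
-448 + (L + (-46 + 1/(6 - 64))/(p(0) + 120)) = -448 + (-224 + (-46 + 1/(6 - 64))/((-2 + 0**3 + 4*0) + 120)) = -448 + (-224 + (-46 + 1/(-58))/((-2 + 0 + 0) + 120)) = -448 + (-224 + (-46 - 1/58)/(-2 + 120)) = -448 + (-224 - 2669/58/118) = -448 + (-224 - 2669/58*1/118) = -448 + (-224 - 2669/6844) = -448 - 1535725/6844 = -4601837/6844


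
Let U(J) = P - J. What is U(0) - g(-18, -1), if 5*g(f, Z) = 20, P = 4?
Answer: 0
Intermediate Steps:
g(f, Z) = 4 (g(f, Z) = (1/5)*20 = 4)
U(J) = 4 - J
U(0) - g(-18, -1) = (4 - 1*0) - 1*4 = (4 + 0) - 4 = 4 - 4 = 0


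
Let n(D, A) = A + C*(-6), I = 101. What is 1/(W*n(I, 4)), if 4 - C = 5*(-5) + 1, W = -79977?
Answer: 1/13116228 ≈ 7.6241e-8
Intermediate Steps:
C = 28 (C = 4 - (5*(-5) + 1) = 4 - (-25 + 1) = 4 - 1*(-24) = 4 + 24 = 28)
n(D, A) = -168 + A (n(D, A) = A + 28*(-6) = A - 168 = -168 + A)
1/(W*n(I, 4)) = 1/((-79977)*(-168 + 4)) = -1/79977/(-164) = -1/79977*(-1/164) = 1/13116228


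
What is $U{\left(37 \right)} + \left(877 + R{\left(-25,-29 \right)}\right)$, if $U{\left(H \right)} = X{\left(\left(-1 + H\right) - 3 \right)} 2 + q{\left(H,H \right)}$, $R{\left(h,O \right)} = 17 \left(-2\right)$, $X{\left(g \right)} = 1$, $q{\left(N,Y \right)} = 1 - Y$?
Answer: $809$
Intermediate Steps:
$R{\left(h,O \right)} = -34$
$U{\left(H \right)} = 3 - H$ ($U{\left(H \right)} = 1 \cdot 2 - \left(-1 + H\right) = 2 - \left(-1 + H\right) = 3 - H$)
$U{\left(37 \right)} + \left(877 + R{\left(-25,-29 \right)}\right) = \left(3 - 37\right) + \left(877 - 34\right) = \left(3 - 37\right) + 843 = -34 + 843 = 809$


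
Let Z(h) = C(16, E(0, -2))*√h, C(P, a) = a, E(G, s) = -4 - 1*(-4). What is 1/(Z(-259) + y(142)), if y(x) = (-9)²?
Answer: 1/81 ≈ 0.012346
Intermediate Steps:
E(G, s) = 0 (E(G, s) = -4 + 4 = 0)
Z(h) = 0 (Z(h) = 0*√h = 0)
y(x) = 81
1/(Z(-259) + y(142)) = 1/(0 + 81) = 1/81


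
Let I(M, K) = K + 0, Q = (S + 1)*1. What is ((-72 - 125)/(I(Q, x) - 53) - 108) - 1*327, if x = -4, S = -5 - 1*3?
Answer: -24598/57 ≈ -431.54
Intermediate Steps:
S = -8 (S = -5 - 3 = -8)
Q = -7 (Q = (-8 + 1)*1 = -7*1 = -7)
I(M, K) = K
((-72 - 125)/(I(Q, x) - 53) - 108) - 1*327 = ((-72 - 125)/(-4 - 53) - 108) - 1*327 = (-197/(-57) - 108) - 327 = (-197*(-1/57) - 108) - 327 = (197/57 - 108) - 327 = -5959/57 - 327 = -24598/57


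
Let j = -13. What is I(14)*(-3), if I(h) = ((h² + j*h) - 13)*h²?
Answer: -588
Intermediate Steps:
I(h) = h²*(-13 + h² - 13*h) (I(h) = ((h² - 13*h) - 13)*h² = (-13 + h² - 13*h)*h² = h²*(-13 + h² - 13*h))
I(14)*(-3) = (14²*(-13 + 14² - 13*14))*(-3) = (196*(-13 + 196 - 182))*(-3) = (196*1)*(-3) = 196*(-3) = -588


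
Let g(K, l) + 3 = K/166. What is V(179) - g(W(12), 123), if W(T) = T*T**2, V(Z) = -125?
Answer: -10990/83 ≈ -132.41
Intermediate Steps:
W(T) = T**3
g(K, l) = -3 + K/166
V(179) - g(W(12), 123) = -125 - (-3 + (1/166)*12**3) = -125 - (-3 + (1/166)*1728) = -125 - (-3 + 864/83) = -125 - 1*615/83 = -125 - 615/83 = -10990/83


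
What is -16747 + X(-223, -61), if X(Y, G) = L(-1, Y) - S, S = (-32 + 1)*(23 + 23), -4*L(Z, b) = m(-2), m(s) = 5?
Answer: -61289/4 ≈ -15322.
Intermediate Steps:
L(Z, b) = -5/4 (L(Z, b) = -1/4*5 = -5/4)
S = -1426 (S = -31*46 = -1426)
X(Y, G) = 5699/4 (X(Y, G) = -5/4 - 1*(-1426) = -5/4 + 1426 = 5699/4)
-16747 + X(-223, -61) = -16747 + 5699/4 = -61289/4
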